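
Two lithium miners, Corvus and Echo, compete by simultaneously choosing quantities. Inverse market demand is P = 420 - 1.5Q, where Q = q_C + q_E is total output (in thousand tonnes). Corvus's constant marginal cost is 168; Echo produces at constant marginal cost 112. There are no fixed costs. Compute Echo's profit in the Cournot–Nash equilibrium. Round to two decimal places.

Corvus's profit: π_C = (420 - 1.5Q)q_C - (168q_C). Setting ∂π_C/∂q_C = 0: 252 - 3q_C - (3/2)(q_E) = 0.
Echo's first-order condition: 308 - 3q_E - (3/2)(q_C) = 0.
Rearranging gives the reaction functions q_C = (252 - (3/2)q_E)/3 and q_E = (308 - (3/2)q_C)/3.
Substituting one into the other gives q_C = 392/9 and q_E = 728/9.
Price P = 420 - (3/2)·(1120/9) = 700/3.
Echo's profit: (700/3 - 112)·(728/9) = 9814.5185.

9814.52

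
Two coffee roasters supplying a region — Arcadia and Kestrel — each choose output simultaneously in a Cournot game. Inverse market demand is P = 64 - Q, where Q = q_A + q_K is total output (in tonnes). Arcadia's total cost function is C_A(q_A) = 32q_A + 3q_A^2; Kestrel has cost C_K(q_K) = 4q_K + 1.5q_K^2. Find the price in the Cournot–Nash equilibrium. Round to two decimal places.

Arcadia's profit: π_A = (64 - Q)q_A - (32q_A + 3q_A²). Setting ∂π_A/∂q_A = 0: 32 - 8q_A - (q_K) = 0.
Kestrel's first-order condition: 60 - 5q_K - (q_A) = 0.
Rearranging gives the reaction functions q_A = (32 - q_K)/8 and q_K = (60 - q_A)/5.
Substituting one into the other gives q_A = 100/39 and q_K = 448/39.
Total output Q = 548/39, so price P = 64 - 548/39 = 1948/39.

49.95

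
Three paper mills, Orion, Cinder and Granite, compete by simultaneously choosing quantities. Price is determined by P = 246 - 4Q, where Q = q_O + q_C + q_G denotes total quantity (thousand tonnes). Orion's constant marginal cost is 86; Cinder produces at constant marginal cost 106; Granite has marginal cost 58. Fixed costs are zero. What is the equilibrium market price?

124

Orion's profit: π_O = (246 - 4Q)q_O - (86q_O). Setting ∂π_O/∂q_O = 0: 160 - 8q_O - 4(q_C + q_G) = 0.
Cinder's profit: π_C = (246 - 4Q)q_C - (106q_C). Setting ∂π_C/∂q_C = 0: 140 - 8q_C - 4(q_O + q_G) = 0.
Granite's first-order condition: 188 - 8q_G - 4(q_O + q_C) = 0.
Adding the 3 first-order conditions: 488 − 16Q = 0, so Q = 61/2.
Back-substituting: q_O = (160 − 122)/4 = 19/2, q_C = (140 − 122)/4 = 9/2, q_G = (188 − 122)/4 = 33/2.
Total output Q = 61/2, so price P = 246 - 4·(61/2) = 124.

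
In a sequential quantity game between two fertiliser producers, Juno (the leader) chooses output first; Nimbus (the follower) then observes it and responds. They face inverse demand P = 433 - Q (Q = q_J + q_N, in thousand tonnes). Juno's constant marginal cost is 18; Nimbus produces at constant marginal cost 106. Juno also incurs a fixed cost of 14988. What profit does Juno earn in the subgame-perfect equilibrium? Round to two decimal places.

The follower Nimbus best-responds to any q_J: π_N = (433 - Q)q_N - 106q_N.
Setting the follower's marginal profit to zero, 327 - q_J - 2q_N = 0, i.e. q_N = (327 - q_J)/2.
The leader anticipates this reaction. Substituting into P = 433 - Q gives P = 539/2 - (1/2)q_J, so π_J = (539/2 - (1/2)q_J)q_J - 18q_J.
Maximising: ∂π_J/∂q_J = 503/2 - q_J = 0, giving q_J = 503/2.
Then q_N = (327 - 503/2)/2 = 151/4.
Price P = 433 - 1157/4 = 575/4.
Juno's profit: (575/4 - 18)·(503/2) - 14988 = 16638.1250.

16638.13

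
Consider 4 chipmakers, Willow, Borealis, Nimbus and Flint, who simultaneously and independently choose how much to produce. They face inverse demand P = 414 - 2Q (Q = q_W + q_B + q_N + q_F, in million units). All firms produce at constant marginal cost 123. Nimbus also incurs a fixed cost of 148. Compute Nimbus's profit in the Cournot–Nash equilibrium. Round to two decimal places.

1545.62

A representative firm's profit is π_i = q_i(414 - 2Q) - 123q_i.
Setting ∂π_i/∂q_i = 0 with rivals' quantities fixed: 291 - 4q_i - 2·Σ_{j≠i} q_j = 0.
With identical firms every q_j equals q_i, so Σ_{j≠i} q_j = 3q_i and 291 = 10q_i, giving q_i = 291/10.
Price P = 414 - 2·(582/5) = 906/5.
Nimbus's profit: (906/5 - 123)·(291/10) - 148 = 1545.6200.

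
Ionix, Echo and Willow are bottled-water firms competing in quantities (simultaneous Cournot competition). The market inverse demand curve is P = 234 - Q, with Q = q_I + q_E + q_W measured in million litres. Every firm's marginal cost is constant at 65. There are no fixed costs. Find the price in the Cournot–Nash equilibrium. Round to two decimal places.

107.25

A representative firm's profit is π_i = q_i(234 - Q) - 65q_i.
Setting ∂π_i/∂q_i = 0 with rivals' quantities fixed: 169 - 2q_i - Σ_{j≠i} q_j = 0.
With identical firms every q_j equals q_i, so Σ_{j≠i} q_j = 2q_i and 169 = 4q_i, giving q_i = 169/4.
Total output Q = 507/4, so price P = 234 - 507/4 = 429/4.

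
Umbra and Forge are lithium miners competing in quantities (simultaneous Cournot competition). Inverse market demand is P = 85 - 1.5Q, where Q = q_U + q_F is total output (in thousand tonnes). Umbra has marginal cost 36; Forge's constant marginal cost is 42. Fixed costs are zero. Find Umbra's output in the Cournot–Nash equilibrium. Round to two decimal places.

12.22

Umbra's profit: π_U = (85 - 1.5Q)q_U - (36q_U). Setting ∂π_U/∂q_U = 0: 49 - 3q_U - (3/2)(q_F) = 0.
Forge's first-order condition: 43 - 3q_F - (3/2)(q_U) = 0.
Rearranging gives the reaction functions q_U = (49 - (3/2)q_F)/3 and q_F = (43 - (3/2)q_U)/3.
Solving the pair: q_U = 110/9, q_F = 74/9.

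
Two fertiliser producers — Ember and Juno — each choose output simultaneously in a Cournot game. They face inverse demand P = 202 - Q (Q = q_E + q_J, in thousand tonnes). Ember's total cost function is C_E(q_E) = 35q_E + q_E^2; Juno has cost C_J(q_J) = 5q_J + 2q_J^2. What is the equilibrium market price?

Ember's profit: π_E = (202 - Q)q_E - (35q_E + q_E²). Setting ∂π_E/∂q_E = 0: 167 - 4q_E - (q_J) = 0.
Juno's profit: π_J = (202 - Q)q_J - (5q_J + 2q_J²). Setting ∂π_J/∂q_J = 0: 197 - 6q_J - (q_E) = 0.
So q_E = (167 - q_J)/4 and q_J = (197 - q_E)/6.
Solving the pair: q_E = 35, q_J = 27.
Total output Q = 62, so price P = 202 - 62 = 140.

140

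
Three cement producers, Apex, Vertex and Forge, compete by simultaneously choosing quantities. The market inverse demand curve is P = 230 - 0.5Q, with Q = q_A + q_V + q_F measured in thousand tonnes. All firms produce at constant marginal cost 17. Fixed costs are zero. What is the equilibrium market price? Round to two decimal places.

70.25

A representative firm's profit is π_i = q_i(230 - 0.5Q) - 17q_i.
Setting ∂π_i/∂q_i = 0 with rivals' quantities fixed: 213 - q_i - (1/2)·Σ_{j≠i} q_j = 0.
With identical firms every q_j equals q_i, so Σ_{j≠i} q_j = 2q_i and 213 = 2q_i, giving q_i = 213/2.
Total output Q = 639/2, so price P = 230 - (1/2)·(639/2) = 281/4.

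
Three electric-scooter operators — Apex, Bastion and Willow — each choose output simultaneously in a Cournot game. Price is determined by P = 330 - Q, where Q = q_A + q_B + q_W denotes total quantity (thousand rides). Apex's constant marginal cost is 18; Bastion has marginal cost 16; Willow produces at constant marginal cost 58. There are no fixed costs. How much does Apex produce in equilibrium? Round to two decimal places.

87.50

Apex's profit: π_A = (330 - Q)q_A - (18q_A). Setting ∂π_A/∂q_A = 0: 312 - 2q_A - (q_B + q_W) = 0.
Bastion's first-order condition: 314 - 2q_B - (q_A + q_W) = 0.
Willow's first-order condition: 272 - 2q_W - (q_A + q_B) = 0.
Summing all 3 equations gives 898 − 4Q = 0, hence Q = 449/2.
Back-substituting: q_A = (312 − 449/2) = 175/2, q_B = (314 − 449/2) = 179/2, q_W = (272 − 449/2) = 95/2.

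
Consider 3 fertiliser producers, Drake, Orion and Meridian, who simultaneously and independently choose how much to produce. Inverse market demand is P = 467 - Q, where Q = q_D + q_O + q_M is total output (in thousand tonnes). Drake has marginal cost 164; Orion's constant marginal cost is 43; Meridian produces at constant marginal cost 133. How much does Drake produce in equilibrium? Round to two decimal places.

37.75

Drake's profit: π_D = (467 - Q)q_D - (164q_D). Setting ∂π_D/∂q_D = 0: 303 - 2q_D - (q_O + q_M) = 0.
Orion's profit: π_O = (467 - Q)q_O - (43q_O). Setting ∂π_O/∂q_O = 0: 424 - 2q_O - (q_D + q_M) = 0.
Meridian's first-order condition: 334 - 2q_M - (q_D + q_O) = 0.
Summing all 3 equations gives 1061 − 4Q = 0, hence Q = 1061/4.
Back-substituting: q_D = (303 − 1061/4) = 151/4, q_O = (424 − 1061/4) = 635/4, q_M = (334 − 1061/4) = 275/4.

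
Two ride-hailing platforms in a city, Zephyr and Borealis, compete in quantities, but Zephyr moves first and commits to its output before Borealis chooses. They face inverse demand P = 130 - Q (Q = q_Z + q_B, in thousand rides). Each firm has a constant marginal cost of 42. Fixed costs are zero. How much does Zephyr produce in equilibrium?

44

Solve by backward induction. Given q_Z, the follower Borealis maximises π_B = (130 - q_Z - q_B)q_B - 42q_B.
Setting the follower's marginal profit to zero, 88 - q_Z - 2q_B = 0, i.e. q_B = (88 - q_Z)/2.
Zephyr substitutes q_B(q_Z) into its own profit: π_Z = q_Z(130 - q_Z - (88 - q_Z)/2) - 42q_Z = (86 - (1/2)q_Z)q_Z - 42q_Z.
Maximising: ∂π_Z/∂q_Z = 44 - q_Z = 0, giving q_Z = 44.
Then q_B = (88 - 44)/2 = 22.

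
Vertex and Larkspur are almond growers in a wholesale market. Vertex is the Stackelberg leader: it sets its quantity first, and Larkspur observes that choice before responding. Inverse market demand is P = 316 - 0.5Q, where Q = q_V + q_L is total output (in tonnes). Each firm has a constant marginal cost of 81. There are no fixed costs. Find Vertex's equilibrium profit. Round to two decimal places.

13806.25

Solve by backward induction. Given q_V, the follower Larkspur maximises π_L = (316 - (1/2)q_V - (1/2)q_L)q_L - 81q_L.
Setting the follower's marginal profit to zero, 235 - (1/2)q_V - q_L = 0, i.e. q_L = (235 - (1/2)q_V).
The leader anticipates this reaction. Substituting into P = 316 - 0.5Q gives P = 397/2 - (1/4)q_V, so π_V = (397/2 - (1/4)q_V)q_V - 81q_V.
The leader's first-order condition 235/2 - (1/2)q_V = 0 yields q_V = 235.
Then q_L = (235 - (1/2)·235) = 235/2.
Price P = 316 - (1/2)·(705/2) = 559/4.
Vertex's profit: (559/4 - 81)·235 = 13806.2500.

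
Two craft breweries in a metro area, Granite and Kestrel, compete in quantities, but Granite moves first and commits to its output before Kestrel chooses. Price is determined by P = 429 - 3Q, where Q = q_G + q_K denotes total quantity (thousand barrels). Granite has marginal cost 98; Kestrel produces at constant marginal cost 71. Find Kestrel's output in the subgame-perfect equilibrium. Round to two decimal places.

34.33

Solve by backward induction. Given q_G, the follower Kestrel maximises π_K = (429 - 3q_G - 3q_K)q_K - 71q_K.
∂π_K/∂q_K = 358 - 3q_G - 6q_K = 0 gives the reaction function q_K = (358 - 3q_G)/6.
Granite substitutes q_K(q_G) into its own profit: π_G = q_G(429 - 3q_G - (358 - 3q_G)/2) - 98q_G = (250 - (3/2)q_G)q_G - 98q_G.
The leader's first-order condition 152 - 3q_G = 0 yields q_G = 152/3.
Then q_K = (358 - 3·(152/3))/6 = 103/3.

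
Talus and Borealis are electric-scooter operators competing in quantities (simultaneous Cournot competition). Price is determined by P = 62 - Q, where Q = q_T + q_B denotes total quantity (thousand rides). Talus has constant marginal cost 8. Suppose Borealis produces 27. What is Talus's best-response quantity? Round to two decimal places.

With the rival's output fixed at 27, Talus's profit is π_T = (62 - 27 - q_T)q_T - (8q_T) = (35 - q_T)q_T - (8q_T).
∂π_T/∂q_T = 27 - 2q_T = 0, so q_T = 27/2.

13.50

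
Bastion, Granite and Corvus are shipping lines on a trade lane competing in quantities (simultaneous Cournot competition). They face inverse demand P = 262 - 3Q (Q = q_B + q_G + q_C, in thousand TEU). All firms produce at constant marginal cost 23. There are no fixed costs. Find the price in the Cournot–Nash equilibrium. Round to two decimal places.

A representative firm's profit is π_i = q_i(262 - 3Q) - 23q_i.
Setting ∂π_i/∂q_i = 0 with rivals' quantities fixed: 239 - 6q_i - 3·Σ_{j≠i} q_j = 0.
By symmetry each firm produces the same amount; substituting Σ_{j≠i} q_j = 2q_i yields q_i = 239/12.
Total output Q = 239/4, so price P = 262 - 3·(239/4) = 331/4.

82.75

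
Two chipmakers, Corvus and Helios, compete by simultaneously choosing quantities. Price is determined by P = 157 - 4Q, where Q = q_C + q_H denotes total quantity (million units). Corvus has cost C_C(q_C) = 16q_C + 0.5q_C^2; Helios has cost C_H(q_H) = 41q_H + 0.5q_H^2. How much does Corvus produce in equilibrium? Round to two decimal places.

Corvus's profit: π_C = (157 - 4Q)q_C - (16q_C + (1/2)q_C²). Setting ∂π_C/∂q_C = 0: 141 - 9q_C - 4(q_H) = 0.
Helios's first-order condition: 116 - 9q_H - 4(q_C) = 0.
Rearranging gives the reaction functions q_C = (141 - 4q_H)/9 and q_H = (116 - 4q_C)/9.
Solving the pair: q_C = 161/13, q_H = 96/13.

12.38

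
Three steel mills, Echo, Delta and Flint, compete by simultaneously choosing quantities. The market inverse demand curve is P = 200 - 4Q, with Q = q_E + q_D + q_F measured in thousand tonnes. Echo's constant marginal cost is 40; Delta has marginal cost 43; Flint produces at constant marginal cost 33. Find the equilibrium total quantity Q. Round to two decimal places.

Echo's profit: π_E = (200 - 4Q)q_E - (40q_E). Setting ∂π_E/∂q_E = 0: 160 - 8q_E - 4(q_D + q_F) = 0.
Delta's profit: π_D = (200 - 4Q)q_D - (43q_D). Setting ∂π_D/∂q_D = 0: 157 - 8q_D - 4(q_E + q_F) = 0.
Flint's first-order condition: 167 - 8q_F - 4(q_E + q_D) = 0.
Adding the 3 conditions: 484 − 8Q − 8Q = 0, i.e. Q = 121/4.
Back-substituting: q_E = (160 − 121)/4 = 39/4, q_D = (157 − 121)/4 = 9, q_F = (167 − 121)/4 = 23/2.
Total output Q = 39/4 + 9 + 23/2 = 121/4.

30.25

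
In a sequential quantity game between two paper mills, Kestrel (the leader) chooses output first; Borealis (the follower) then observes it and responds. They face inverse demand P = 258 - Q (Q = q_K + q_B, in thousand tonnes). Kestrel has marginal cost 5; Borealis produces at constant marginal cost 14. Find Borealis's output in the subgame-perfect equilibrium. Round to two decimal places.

56.50

The follower Borealis best-responds to any q_K: π_B = (258 - Q)q_B - 14q_B.
∂π_B/∂q_B = 244 - q_K - 2q_B = 0 gives the reaction function q_B = (244 - q_K)/2.
The leader anticipates this reaction. Substituting into P = 258 - Q gives P = 136 - (1/2)q_K, so π_K = (136 - (1/2)q_K)q_K - 5q_K.
Leader FOC: 131 - q_K = 0, so q_K = 131.
Then q_B = (244 - 131)/2 = 113/2.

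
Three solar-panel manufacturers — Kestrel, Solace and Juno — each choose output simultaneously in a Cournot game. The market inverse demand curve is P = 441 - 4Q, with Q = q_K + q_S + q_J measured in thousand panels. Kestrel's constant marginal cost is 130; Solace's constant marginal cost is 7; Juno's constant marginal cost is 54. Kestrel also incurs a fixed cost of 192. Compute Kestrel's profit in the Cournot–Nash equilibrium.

4

Kestrel's profit: π_K = (441 - 4Q)q_K - (130q_K). Setting ∂π_K/∂q_K = 0: 311 - 8q_K - 4(q_S + q_J) = 0.
Solace's profit: π_S = (441 - 4Q)q_S - (7q_S). Setting ∂π_S/∂q_S = 0: 434 - 8q_S - 4(q_K + q_J) = 0.
Juno's profit: π_J = (441 - 4Q)q_J - (54q_J). Setting ∂π_J/∂q_J = 0: 387 - 8q_J - 4(q_K + q_S) = 0.
Adding the 3 first-order conditions: 1132 − 16Q = 0, so Q = 283/4.
Back-substituting: q_K = (311 − 283)/4 = 7, q_S = (434 − 283)/4 = 151/4, q_J = (387 − 283)/4 = 26.
Price P = 441 - 4·(283/4) = 158.
Kestrel's profit: (158 - 130)·7 - 192 = 4.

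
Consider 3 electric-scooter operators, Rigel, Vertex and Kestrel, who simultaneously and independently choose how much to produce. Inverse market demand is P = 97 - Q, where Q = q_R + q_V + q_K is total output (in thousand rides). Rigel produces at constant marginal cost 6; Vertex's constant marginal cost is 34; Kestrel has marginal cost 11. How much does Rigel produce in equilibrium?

31

Rigel's profit: π_R = (97 - Q)q_R - (6q_R). Setting ∂π_R/∂q_R = 0: 91 - 2q_R - (q_V + q_K) = 0.
Vertex's profit: π_V = (97 - Q)q_V - (34q_V). Setting ∂π_V/∂q_V = 0: 63 - 2q_V - (q_R + q_K) = 0.
Kestrel's profit: π_K = (97 - Q)q_K - (11q_K). Setting ∂π_K/∂q_K = 0: 86 - 2q_K - (q_R + q_V) = 0.
Adding the 3 first-order conditions: 240 − 4Q = 0, so Q = 60.
Back-substituting: q_R = (91 − 60) = 31, q_V = (63 − 60) = 3, q_K = (86 − 60) = 26.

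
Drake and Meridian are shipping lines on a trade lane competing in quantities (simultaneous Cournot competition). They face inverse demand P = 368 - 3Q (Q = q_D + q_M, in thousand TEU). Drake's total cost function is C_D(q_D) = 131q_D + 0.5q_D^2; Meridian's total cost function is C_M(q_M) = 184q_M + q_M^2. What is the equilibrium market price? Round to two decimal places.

Drake's profit: π_D = (368 - 3Q)q_D - (131q_D + (1/2)q_D²). Setting ∂π_D/∂q_D = 0: 237 - 7q_D - 3(q_M) = 0.
Meridian's profit: π_M = (368 - 3Q)q_M - (184q_M + q_M²). Setting ∂π_M/∂q_M = 0: 184 - 8q_M - 3(q_D) = 0.
So q_D = (237 - 3q_M)/7 and q_M = (184 - 3q_D)/8.
Substituting one into the other gives q_D = 1344/47 and q_M = 577/47.
Total output Q = 1921/47, so price P = 368 - 3·(1921/47) = 245.3830.

245.38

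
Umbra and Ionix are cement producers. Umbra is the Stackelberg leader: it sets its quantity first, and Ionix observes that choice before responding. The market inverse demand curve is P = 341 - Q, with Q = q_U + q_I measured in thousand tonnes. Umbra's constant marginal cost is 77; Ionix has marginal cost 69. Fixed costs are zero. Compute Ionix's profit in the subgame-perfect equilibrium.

5184

The follower Ionix best-responds to any q_U: π_I = (341 - Q)q_I - 69q_I.
Setting the follower's marginal profit to zero, 272 - q_U - 2q_I = 0, i.e. q_I = (272 - q_U)/2.
The leader anticipates this reaction. Substituting into P = 341 - Q gives P = 205 - (1/2)q_U, so π_U = (205 - (1/2)q_U)q_U - 77q_U.
Leader FOC: 128 - q_U = 0, so q_U = 128.
Then q_I = (272 - 128)/2 = 72.
Price P = 341 - 200 = 141.
Ionix's profit: (141 - 69)·72 = 5184.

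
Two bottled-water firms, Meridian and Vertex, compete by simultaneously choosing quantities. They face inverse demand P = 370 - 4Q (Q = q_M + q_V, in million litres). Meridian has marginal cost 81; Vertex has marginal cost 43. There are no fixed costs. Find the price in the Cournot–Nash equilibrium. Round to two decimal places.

Meridian's profit: π_M = (370 - 4Q)q_M - (81q_M). Setting ∂π_M/∂q_M = 0: 289 - 8q_M - 4(q_V) = 0.
Vertex's profit: π_V = (370 - 4Q)q_V - (43q_V). Setting ∂π_V/∂q_V = 0: 327 - 8q_V - 4(q_M) = 0.
Best responses: q_M = (289 - 4q_V)/8, q_V = (327 - 4q_M)/8.
Substituting one into the other gives q_M = 251/12 and q_V = 365/12.
Total output Q = 154/3, so price P = 370 - 4·(154/3) = 494/3.

164.67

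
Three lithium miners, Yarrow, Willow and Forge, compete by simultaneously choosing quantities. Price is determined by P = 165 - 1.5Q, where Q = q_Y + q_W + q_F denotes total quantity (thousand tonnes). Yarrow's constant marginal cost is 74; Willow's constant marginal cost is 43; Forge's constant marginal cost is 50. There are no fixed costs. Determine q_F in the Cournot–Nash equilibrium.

22

Yarrow's profit: π_Y = (165 - 1.5Q)q_Y - (74q_Y). Setting ∂π_Y/∂q_Y = 0: 91 - 3q_Y - (3/2)(q_W + q_F) = 0.
Willow's first-order condition: 122 - 3q_W - (3/2)(q_Y + q_F) = 0.
Forge's profit: π_F = (165 - 1.5Q)q_F - (50q_F). Setting ∂π_F/∂q_F = 0: 115 - 3q_F - (3/2)(q_Y + q_W) = 0.
Summing all 3 equations gives 328 − 6Q = 0, hence Q = 164/3.
Back-substituting: q_Y = (91 − 82)/(3/2) = 6, q_W = (122 − 82)/(3/2) = 80/3, q_F = (115 − 82)/(3/2) = 22.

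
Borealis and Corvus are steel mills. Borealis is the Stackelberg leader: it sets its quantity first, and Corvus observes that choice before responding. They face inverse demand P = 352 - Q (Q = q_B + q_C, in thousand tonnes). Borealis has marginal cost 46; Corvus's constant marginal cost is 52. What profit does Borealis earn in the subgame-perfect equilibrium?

12168

The follower Corvus best-responds to any q_B: π_C = (352 - Q)q_C - 52q_C.
∂π_C/∂q_C = 300 - q_B - 2q_C = 0 gives the reaction function q_C = (300 - q_B)/2.
The leader anticipates this reaction. Substituting into P = 352 - Q gives P = 202 - (1/2)q_B, so π_B = (202 - (1/2)q_B)q_B - 46q_B.
The leader's first-order condition 156 - q_B = 0 yields q_B = 156.
Then q_C = (300 - 156)/2 = 72.
Price P = 352 - 228 = 124.
Borealis's profit: (124 - 46)·156 = 12168.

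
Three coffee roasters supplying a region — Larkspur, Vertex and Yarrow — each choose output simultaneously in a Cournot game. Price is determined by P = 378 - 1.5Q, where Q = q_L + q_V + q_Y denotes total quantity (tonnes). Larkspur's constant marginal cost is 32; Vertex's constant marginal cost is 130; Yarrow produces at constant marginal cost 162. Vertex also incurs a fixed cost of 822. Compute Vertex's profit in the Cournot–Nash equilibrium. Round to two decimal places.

Larkspur's profit: π_L = (378 - 1.5Q)q_L - (32q_L). Setting ∂π_L/∂q_L = 0: 346 - 3q_L - (3/2)(q_V + q_Y) = 0.
Vertex's first-order condition: 248 - 3q_V - (3/2)(q_L + q_Y) = 0.
Yarrow's first-order condition: 216 - 3q_Y - (3/2)(q_L + q_V) = 0.
Adding the 3 first-order conditions: 810 − 6Q = 0, so Q = 135.
Back-substituting: q_L = (346 − 405/2)/(3/2) = 287/3, q_V = (248 − 405/2)/(3/2) = 91/3, q_Y = (216 − 405/2)/(3/2) = 9.
Price P = 378 - (3/2)·135 = 351/2.
Vertex's profit: (351/2 - 130)·(91/3) - 822 = 558.1667.

558.17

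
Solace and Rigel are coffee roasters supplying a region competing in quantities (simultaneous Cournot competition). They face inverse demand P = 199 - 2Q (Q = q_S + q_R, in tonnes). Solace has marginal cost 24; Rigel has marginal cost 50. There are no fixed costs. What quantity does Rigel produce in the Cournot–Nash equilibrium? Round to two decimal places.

Solace's profit: π_S = (199 - 2Q)q_S - (24q_S). Setting ∂π_S/∂q_S = 0: 175 - 4q_S - 2(q_R) = 0.
Rigel's first-order condition: 149 - 4q_R - 2(q_S) = 0.
So q_S = (175 - 2q_R)/4 and q_R = (149 - 2q_S)/4.
Solving the pair: q_S = 67/2, q_R = 41/2.

20.50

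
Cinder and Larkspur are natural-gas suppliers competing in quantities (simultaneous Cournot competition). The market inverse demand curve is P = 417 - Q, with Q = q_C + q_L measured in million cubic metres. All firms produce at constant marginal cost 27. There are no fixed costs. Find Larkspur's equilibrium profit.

16900

Each firm earns π_i = (417 - Q)q_i - 27q_i.
First-order condition (treating rivals' output as given): 390 - 2q_i - q_j = 0.
With identical firms every q_j equals q_i, so q_j = q_i and 390 = 3q_i, giving q_i = 130.
Price P = 417 - 260 = 157.
Larkspur's profit: (157 - 27)·130 = 16900.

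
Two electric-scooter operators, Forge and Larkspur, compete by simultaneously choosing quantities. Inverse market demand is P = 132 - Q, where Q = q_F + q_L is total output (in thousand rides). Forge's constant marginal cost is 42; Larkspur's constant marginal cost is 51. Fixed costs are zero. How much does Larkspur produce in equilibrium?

Forge's profit: π_F = (132 - Q)q_F - (42q_F). Setting ∂π_F/∂q_F = 0: 90 - 2q_F - (q_L) = 0.
Larkspur's profit: π_L = (132 - Q)q_L - (51q_L). Setting ∂π_L/∂q_L = 0: 81 - 2q_L - (q_F) = 0.
Rearranging gives the reaction functions q_F = (90 - q_L)/2 and q_L = (81 - q_F)/2.
Solving the pair: q_F = 33, q_L = 24.

24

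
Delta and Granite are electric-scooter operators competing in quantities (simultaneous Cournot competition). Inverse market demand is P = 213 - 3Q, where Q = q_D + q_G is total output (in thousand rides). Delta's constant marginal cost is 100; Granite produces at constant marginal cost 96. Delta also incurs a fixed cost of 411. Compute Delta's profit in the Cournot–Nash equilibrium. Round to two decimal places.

29.04

Delta's profit: π_D = (213 - 3Q)q_D - (100q_D). Setting ∂π_D/∂q_D = 0: 113 - 6q_D - 3(q_G) = 0.
Granite's first-order condition: 117 - 6q_G - 3(q_D) = 0.
So q_D = (113 - 3q_G)/6 and q_G = (117 - 3q_D)/6.
Substituting one into the other gives q_D = 109/9 and q_G = 121/9.
Price P = 213 - 3·(230/9) = 409/3.
Delta's profit: (409/3 - 100)·(109/9) - 411 = 784/27.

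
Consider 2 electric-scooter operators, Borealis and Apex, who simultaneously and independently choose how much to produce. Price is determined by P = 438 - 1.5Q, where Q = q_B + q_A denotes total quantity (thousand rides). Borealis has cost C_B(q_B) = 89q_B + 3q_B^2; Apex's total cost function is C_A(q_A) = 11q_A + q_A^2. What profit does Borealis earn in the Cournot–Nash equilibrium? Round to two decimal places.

Borealis's profit: π_B = (438 - 1.5Q)q_B - (89q_B + 3q_B²). Setting ∂π_B/∂q_B = 0: 349 - 9q_B - (3/2)(q_A) = 0.
Apex's profit: π_A = (438 - 1.5Q)q_A - (11q_A + q_A²). Setting ∂π_A/∂q_A = 0: 427 - 5q_A - (3/2)(q_B) = 0.
Best responses: q_B = (349 - (3/2)q_A)/9, q_A = (427 - (3/2)q_B)/5.
Solving the pair: q_B = 25.8363, q_A = 77.6491.
Price P = 438 - (3/2)·103.4854 = 282.7719.
Borealis's profit: 282.7719·25.8363 - 89·25.8363 - 3·25.8363² = 3003.8049.

3003.80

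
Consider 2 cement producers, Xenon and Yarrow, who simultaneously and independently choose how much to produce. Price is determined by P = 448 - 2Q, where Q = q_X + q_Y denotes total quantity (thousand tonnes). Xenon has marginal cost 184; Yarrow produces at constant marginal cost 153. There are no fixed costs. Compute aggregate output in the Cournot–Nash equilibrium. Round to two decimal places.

93.17

Xenon's profit: π_X = (448 - 2Q)q_X - (184q_X). Setting ∂π_X/∂q_X = 0: 264 - 4q_X - 2(q_Y) = 0.
Yarrow's first-order condition: 295 - 4q_Y - 2(q_X) = 0.
Rearranging gives the reaction functions q_X = (264 - 2q_Y)/4 and q_Y = (295 - 2q_X)/4.
Solving the pair: q_X = 233/6, q_Y = 163/3.
Total output Q = 233/6 + 163/3 = 559/6.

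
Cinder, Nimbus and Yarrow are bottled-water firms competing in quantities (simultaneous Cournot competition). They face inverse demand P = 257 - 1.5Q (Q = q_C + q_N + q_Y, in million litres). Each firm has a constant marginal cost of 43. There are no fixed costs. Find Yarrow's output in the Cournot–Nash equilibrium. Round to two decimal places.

Each firm earns π_i = (257 - 1.5Q)q_i - 43q_i.
Setting ∂π_i/∂q_i = 0 with rivals' quantities fixed: 214 - 3q_i - (3/2)·Σ_{j≠i} q_j = 0.
With identical firms every q_j equals q_i, so Σ_{j≠i} q_j = 2q_i and 214 = 6q_i, giving q_i = 107/3.

35.67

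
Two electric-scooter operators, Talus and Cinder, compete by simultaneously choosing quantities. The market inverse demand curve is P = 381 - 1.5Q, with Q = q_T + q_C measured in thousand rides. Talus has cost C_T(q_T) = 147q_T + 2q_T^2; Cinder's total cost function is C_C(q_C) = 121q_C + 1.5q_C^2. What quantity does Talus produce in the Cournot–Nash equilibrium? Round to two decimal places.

25.51

Talus's profit: π_T = (381 - 1.5Q)q_T - (147q_T + 2q_T²). Setting ∂π_T/∂q_T = 0: 234 - 7q_T - (3/2)(q_C) = 0.
Cinder's profit: π_C = (381 - 1.5Q)q_C - (121q_C + (3/2)q_C²). Setting ∂π_C/∂q_C = 0: 260 - 6q_C - (3/2)(q_T) = 0.
Best responses: q_T = (234 - (3/2)q_C)/7, q_C = (260 - (3/2)q_T)/6.
Substituting one into the other gives q_T = 1352/53 and q_C = 36.9560.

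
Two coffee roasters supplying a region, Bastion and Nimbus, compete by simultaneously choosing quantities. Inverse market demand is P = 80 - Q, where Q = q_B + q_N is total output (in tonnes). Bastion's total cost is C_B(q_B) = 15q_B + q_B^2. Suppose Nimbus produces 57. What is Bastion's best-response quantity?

With the rival's output fixed at 57, Bastion's profit is π_B = (80 - 57 - q_B)q_B - (15q_B + q_B²) = (23 - q_B)q_B - (15q_B + q_B²).
∂π_B/∂q_B = 8 - 4q_B = 0, so q_B = 2.

2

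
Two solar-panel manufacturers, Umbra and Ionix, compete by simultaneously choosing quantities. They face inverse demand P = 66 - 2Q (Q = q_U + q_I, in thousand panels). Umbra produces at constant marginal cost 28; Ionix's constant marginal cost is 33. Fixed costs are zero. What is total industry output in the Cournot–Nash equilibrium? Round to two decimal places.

11.83

Umbra's profit: π_U = (66 - 2Q)q_U - (28q_U). Setting ∂π_U/∂q_U = 0: 38 - 4q_U - 2(q_I) = 0.
Ionix's profit: π_I = (66 - 2Q)q_I - (33q_I). Setting ∂π_I/∂q_I = 0: 33 - 4q_I - 2(q_U) = 0.
So q_U = (38 - 2q_I)/4 and q_I = (33 - 2q_U)/4.
Solving the pair: q_U = 43/6, q_I = 14/3.
Total output Q = 43/6 + 14/3 = 71/6.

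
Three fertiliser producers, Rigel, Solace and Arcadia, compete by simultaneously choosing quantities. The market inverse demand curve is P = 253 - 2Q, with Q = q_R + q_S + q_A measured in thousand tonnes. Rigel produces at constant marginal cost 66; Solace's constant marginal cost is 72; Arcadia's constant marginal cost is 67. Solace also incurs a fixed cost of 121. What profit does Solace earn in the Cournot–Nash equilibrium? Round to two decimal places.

Rigel's profit: π_R = (253 - 2Q)q_R - (66q_R). Setting ∂π_R/∂q_R = 0: 187 - 4q_R - 2(q_S + q_A) = 0.
Solace's profit: π_S = (253 - 2Q)q_S - (72q_S). Setting ∂π_S/∂q_S = 0: 181 - 4q_S - 2(q_R + q_A) = 0.
Arcadia's profit: π_A = (253 - 2Q)q_A - (67q_A). Setting ∂π_A/∂q_A = 0: 186 - 4q_A - 2(q_R + q_S) = 0.
Summing all 3 equations gives 554 − 8Q = 0, hence Q = 277/4.
Back-substituting: q_R = (187 − 277/2)/2 = 97/4, q_S = (181 − 277/2)/2 = 85/4, q_A = (186 − 277/2)/2 = 95/4.
Price P = 253 - 2·(277/4) = 229/2.
Solace's profit: (229/2 - 72)·(85/4) - 121 = 782.1250.

782.13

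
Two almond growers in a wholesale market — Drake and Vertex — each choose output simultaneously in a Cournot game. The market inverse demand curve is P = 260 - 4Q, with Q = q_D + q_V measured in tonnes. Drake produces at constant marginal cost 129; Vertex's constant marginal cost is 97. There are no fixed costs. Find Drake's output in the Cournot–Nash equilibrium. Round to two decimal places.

Drake's profit: π_D = (260 - 4Q)q_D - (129q_D). Setting ∂π_D/∂q_D = 0: 131 - 8q_D - 4(q_V) = 0.
Vertex's profit: π_V = (260 - 4Q)q_V - (97q_V). Setting ∂π_V/∂q_V = 0: 163 - 8q_V - 4(q_D) = 0.
Rearranging gives the reaction functions q_D = (131 - 4q_V)/8 and q_V = (163 - 4q_D)/8.
Substituting one into the other gives q_D = 33/4 and q_V = 65/4.

8.25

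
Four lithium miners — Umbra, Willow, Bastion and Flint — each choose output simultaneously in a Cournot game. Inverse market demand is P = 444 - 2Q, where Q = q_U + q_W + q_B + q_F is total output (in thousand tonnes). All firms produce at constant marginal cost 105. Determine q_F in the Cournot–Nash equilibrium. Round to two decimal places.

A representative firm's profit is π_i = q_i(444 - 2Q) - 105q_i.
Setting ∂π_i/∂q_i = 0 with rivals' quantities fixed: 339 - 4q_i - 2·Σ_{j≠i} q_j = 0.
With identical firms every q_j equals q_i, so Σ_{j≠i} q_j = 3q_i and 339 = 10q_i, giving q_i = 339/10.

33.90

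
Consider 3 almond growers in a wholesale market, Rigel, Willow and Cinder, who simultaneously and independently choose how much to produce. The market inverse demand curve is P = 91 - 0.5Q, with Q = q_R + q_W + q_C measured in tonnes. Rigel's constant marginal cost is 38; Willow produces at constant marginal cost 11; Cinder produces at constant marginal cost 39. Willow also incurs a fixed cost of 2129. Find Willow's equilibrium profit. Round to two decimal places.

Rigel's profit: π_R = (91 - 0.5Q)q_R - (38q_R). Setting ∂π_R/∂q_R = 0: 53 - q_R - (1/2)(q_W + q_C) = 0.
Willow's profit: π_W = (91 - 0.5Q)q_W - (11q_W). Setting ∂π_W/∂q_W = 0: 80 - q_W - (1/2)(q_R + q_C) = 0.
Cinder's profit: π_C = (91 - 0.5Q)q_C - (39q_C). Setting ∂π_C/∂q_C = 0: 52 - q_C - (1/2)(q_R + q_W) = 0.
Summing all 3 equations gives 185 − 2Q = 0, hence Q = 185/2.
Back-substituting: q_R = (53 − 185/4)/(1/2) = 27/2, q_W = (80 − 185/4)/(1/2) = 135/2, q_C = (52 − 185/4)/(1/2) = 23/2.
Price P = 91 - (1/2)·(185/2) = 179/4.
Willow's profit: (179/4 - 11)·(135/2) - 2129 = 1193/8.

149.13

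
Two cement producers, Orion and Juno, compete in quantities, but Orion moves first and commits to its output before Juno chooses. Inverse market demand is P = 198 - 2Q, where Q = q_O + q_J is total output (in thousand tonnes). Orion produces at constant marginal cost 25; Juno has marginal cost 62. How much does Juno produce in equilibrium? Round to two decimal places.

7.75

Solve by backward induction. Given q_O, the follower Juno maximises π_J = (198 - 2q_O - 2q_J)q_J - 62q_J.
Follower FOC: 136 - 2q_O - 4q_J = 0, so q_J(q_O) = (136 - 2q_O)/4.
The leader anticipates this reaction. Substituting into P = 198 - 2Q gives P = 130 - q_O, so π_O = (130 - q_O)q_O - 25q_O.
Maximising: ∂π_O/∂q_O = 105 - 2q_O = 0, giving q_O = 105/2.
Then q_J = (136 - 2·(105/2))/4 = 31/4.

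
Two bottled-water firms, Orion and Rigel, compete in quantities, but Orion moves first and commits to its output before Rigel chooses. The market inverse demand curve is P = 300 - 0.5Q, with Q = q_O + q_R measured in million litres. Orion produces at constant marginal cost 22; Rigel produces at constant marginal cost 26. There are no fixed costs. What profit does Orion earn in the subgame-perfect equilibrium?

19881

The follower Rigel best-responds to any q_O: π_R = (300 - 0.5Q)q_R - 26q_R.
Setting the follower's marginal profit to zero, 274 - (1/2)q_O - q_R = 0, i.e. q_R = (274 - (1/2)q_O).
The leader anticipates this reaction. Substituting into P = 300 - 0.5Q gives P = 163 - (1/4)q_O, so π_O = (163 - (1/4)q_O)q_O - 22q_O.
The leader's first-order condition 141 - (1/2)q_O = 0 yields q_O = 282.
Then q_R = (274 - (1/2)·282) = 133.
Price P = 300 - (1/2)·415 = 185/2.
Orion's profit: (185/2 - 22)·282 = 19881.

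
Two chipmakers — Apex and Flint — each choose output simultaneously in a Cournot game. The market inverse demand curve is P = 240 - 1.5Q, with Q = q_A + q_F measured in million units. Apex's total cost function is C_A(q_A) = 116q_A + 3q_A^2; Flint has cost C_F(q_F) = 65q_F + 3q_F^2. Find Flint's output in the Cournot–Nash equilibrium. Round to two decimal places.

Apex's profit: π_A = (240 - 1.5Q)q_A - (116q_A + 3q_A²). Setting ∂π_A/∂q_A = 0: 124 - 9q_A - (3/2)(q_F) = 0.
Flint's first-order condition: 175 - 9q_F - (3/2)(q_A) = 0.
So q_A = (124 - (3/2)q_F)/9 and q_F = (175 - (3/2)q_A)/9.
Solving the pair: q_A = 1138/105, q_F = 1852/105.

17.64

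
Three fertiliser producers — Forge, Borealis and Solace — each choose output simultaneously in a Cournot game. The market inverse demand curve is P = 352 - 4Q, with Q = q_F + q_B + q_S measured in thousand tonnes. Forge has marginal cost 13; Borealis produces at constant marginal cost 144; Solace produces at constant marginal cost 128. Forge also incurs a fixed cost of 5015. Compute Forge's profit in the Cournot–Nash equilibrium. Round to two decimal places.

Forge's profit: π_F = (352 - 4Q)q_F - (13q_F). Setting ∂π_F/∂q_F = 0: 339 - 8q_F - 4(q_B + q_S) = 0.
Borealis's first-order condition: 208 - 8q_B - 4(q_F + q_S) = 0.
Solace's first-order condition: 224 - 8q_S - 4(q_F + q_B) = 0.
Adding the 3 conditions: 771 − 8Q − 8Q = 0, i.e. Q = 771/16.
Back-substituting: q_F = (339 − 771/4)/4 = 585/16, q_B = (208 − 771/4)/4 = 61/16, q_S = (224 − 771/4)/4 = 125/16.
Price P = 352 - 4·(771/16) = 637/4.
Forge's profit: (637/4 - 13)·(585/16) - 5015 = 332.2656.

332.27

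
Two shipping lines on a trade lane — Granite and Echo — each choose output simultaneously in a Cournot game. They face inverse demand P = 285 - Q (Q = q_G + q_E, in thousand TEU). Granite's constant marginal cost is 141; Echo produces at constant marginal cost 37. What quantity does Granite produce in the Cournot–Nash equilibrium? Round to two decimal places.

Granite's profit: π_G = (285 - Q)q_G - (141q_G). Setting ∂π_G/∂q_G = 0: 144 - 2q_G - (q_E) = 0.
Echo's first-order condition: 248 - 2q_E - (q_G) = 0.
So q_G = (144 - q_E)/2 and q_E = (248 - q_G)/2.
Solving the pair: q_G = 40/3, q_E = 352/3.

13.33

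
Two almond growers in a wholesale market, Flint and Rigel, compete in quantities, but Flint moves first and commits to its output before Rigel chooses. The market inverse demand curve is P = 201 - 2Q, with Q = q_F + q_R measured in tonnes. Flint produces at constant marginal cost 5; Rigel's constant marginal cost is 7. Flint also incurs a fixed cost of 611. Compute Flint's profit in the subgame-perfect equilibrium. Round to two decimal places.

The follower Rigel best-responds to any q_F: π_R = (201 - 2Q)q_R - 7q_R.
Setting the follower's marginal profit to zero, 194 - 2q_F - 4q_R = 0, i.e. q_R = (194 - 2q_F)/4.
Flint substitutes q_R(q_F) into its own profit: π_F = q_F(201 - 2q_F - (194 - 2q_F)/2) - 5q_F = (104 - q_F)q_F - 5q_F.
The leader's first-order condition 99 - 2q_F = 0 yields q_F = 99/2.
Then q_R = (194 - 2·(99/2))/4 = 95/4.
Price P = 201 - 2·(293/4) = 109/2.
Flint's profit: (109/2 - 5)·(99/2) - 611 = 1839.2500.

1839.25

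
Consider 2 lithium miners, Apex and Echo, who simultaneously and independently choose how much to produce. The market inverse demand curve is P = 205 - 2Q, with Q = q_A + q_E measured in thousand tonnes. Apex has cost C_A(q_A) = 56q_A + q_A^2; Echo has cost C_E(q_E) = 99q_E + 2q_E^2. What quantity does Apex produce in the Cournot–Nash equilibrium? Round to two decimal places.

Apex's profit: π_A = (205 - 2Q)q_A - (56q_A + q_A²). Setting ∂π_A/∂q_A = 0: 149 - 6q_A - 2(q_E) = 0.
Echo's first-order condition: 106 - 8q_E - 2(q_A) = 0.
Rearranging gives the reaction functions q_A = (149 - 2q_E)/6 and q_E = (106 - 2q_A)/8.
Substituting one into the other gives q_A = 245/11 and q_E = 169/22.

22.27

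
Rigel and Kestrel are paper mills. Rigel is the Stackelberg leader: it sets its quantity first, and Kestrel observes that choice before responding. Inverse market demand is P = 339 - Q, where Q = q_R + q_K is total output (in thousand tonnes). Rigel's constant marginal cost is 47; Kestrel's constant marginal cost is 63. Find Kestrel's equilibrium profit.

3721

The follower Kestrel best-responds to any q_R: π_K = (339 - Q)q_K - 63q_K.
∂π_K/∂q_K = 276 - q_R - 2q_K = 0 gives the reaction function q_K = (276 - q_R)/2.
The leader anticipates this reaction. Substituting into P = 339 - Q gives P = 201 - (1/2)q_R, so π_R = (201 - (1/2)q_R)q_R - 47q_R.
The leader's first-order condition 154 - q_R = 0 yields q_R = 154.
Then q_K = (276 - 154)/2 = 61.
Price P = 339 - 215 = 124.
Kestrel's profit: (124 - 63)·61 = 3721.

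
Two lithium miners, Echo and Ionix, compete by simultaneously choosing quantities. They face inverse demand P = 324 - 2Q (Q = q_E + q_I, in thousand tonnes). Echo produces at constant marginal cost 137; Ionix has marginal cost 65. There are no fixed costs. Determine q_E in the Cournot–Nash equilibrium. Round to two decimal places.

Echo's profit: π_E = (324 - 2Q)q_E - (137q_E). Setting ∂π_E/∂q_E = 0: 187 - 4q_E - 2(q_I) = 0.
Ionix's profit: π_I = (324 - 2Q)q_I - (65q_I). Setting ∂π_I/∂q_I = 0: 259 - 4q_I - 2(q_E) = 0.
Rearranging gives the reaction functions q_E = (187 - 2q_I)/4 and q_I = (259 - 2q_E)/4.
Substituting one into the other gives q_E = 115/6 and q_I = 331/6.

19.17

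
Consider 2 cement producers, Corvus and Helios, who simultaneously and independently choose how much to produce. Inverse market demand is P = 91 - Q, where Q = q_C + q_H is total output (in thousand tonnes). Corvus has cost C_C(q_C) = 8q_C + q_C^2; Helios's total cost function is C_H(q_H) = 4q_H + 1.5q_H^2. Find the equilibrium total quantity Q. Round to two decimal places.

31.21

Corvus's profit: π_C = (91 - Q)q_C - (8q_C + q_C²). Setting ∂π_C/∂q_C = 0: 83 - 4q_C - (q_H) = 0.
Helios's profit: π_H = (91 - Q)q_H - (4q_H + (3/2)q_H²). Setting ∂π_H/∂q_H = 0: 87 - 5q_H - (q_C) = 0.
So q_C = (83 - q_H)/4 and q_H = (87 - q_C)/5.
Solving the pair: q_C = 328/19, q_H = 265/19.
Total output Q = 328/19 + 265/19 = 593/19.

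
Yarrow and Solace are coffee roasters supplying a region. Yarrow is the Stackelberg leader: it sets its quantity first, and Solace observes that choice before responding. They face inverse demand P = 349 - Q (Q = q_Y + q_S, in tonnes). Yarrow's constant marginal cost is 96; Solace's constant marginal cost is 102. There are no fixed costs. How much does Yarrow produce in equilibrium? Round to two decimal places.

129.50

Solve by backward induction. Given q_Y, the follower Solace maximises π_S = (349 - q_Y - q_S)q_S - 102q_S.
Follower FOC: 247 - q_Y - 2q_S = 0, so q_S(q_Y) = (247 - q_Y)/2.
The leader anticipates this reaction. Substituting into P = 349 - Q gives P = 451/2 - (1/2)q_Y, so π_Y = (451/2 - (1/2)q_Y)q_Y - 96q_Y.
Leader FOC: 259/2 - q_Y = 0, so q_Y = 259/2.
Then q_S = (247 - 259/2)/2 = 235/4.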